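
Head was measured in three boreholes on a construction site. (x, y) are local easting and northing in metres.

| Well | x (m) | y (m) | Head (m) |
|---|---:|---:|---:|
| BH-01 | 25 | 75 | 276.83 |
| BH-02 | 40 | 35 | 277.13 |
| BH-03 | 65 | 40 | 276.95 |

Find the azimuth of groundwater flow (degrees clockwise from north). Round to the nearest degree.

029°

With h = a·x + b·y + c and BH-01 as origin, the differences give:
  15·a + (-40)·b = +0.30
  40·a + (-35)·b = +0.12
Eliminate b (×(-35) and ×(-40), subtract): 1075·a = -5.700 → a = ∂h/∂x = -0.005302
Back-substitute: b = ∂h/∂y = -0.009488.
Flow direction (−∇h) has components (+0.005302 E, +0.009488 N).
Azimuth = atan2(E, N) = atan2(+0.005302, +0.009488) = 29.2° ≈ 029°.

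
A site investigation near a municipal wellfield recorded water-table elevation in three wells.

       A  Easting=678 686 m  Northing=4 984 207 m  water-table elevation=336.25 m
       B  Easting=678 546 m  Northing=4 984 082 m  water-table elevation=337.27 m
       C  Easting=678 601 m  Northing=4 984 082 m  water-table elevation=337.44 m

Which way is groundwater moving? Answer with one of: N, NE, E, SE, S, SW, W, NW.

N

With h = a·x + b·y + c and A as origin, the differences give:
  (-140)·a + (-125)·b = +1.02
  (-85)·a + (-125)·b = +1.19
Eliminate b (×(-125) and ×(-125), subtract): 6875·a = 21.250 → a = ∂h/∂x = +0.003091
Back-substitute: b = ∂h/∂y = -0.01162.
Flow = −∇h = (-0.003091 east, +0.01162 north), which points north.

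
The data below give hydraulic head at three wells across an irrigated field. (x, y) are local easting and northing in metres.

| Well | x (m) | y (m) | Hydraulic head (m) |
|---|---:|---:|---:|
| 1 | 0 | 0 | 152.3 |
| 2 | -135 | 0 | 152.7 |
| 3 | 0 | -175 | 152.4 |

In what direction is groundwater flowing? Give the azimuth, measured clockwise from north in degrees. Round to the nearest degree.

∂h/∂x = (152.7 − 152.3) / (-135 − 0) = -0.002963
∂h/∂y = (152.4 − 152.3) / (-175 − 0) = -0.0005714
Flow direction (−∇h) has components (+0.002963 E, +0.0005714 N).
Azimuth = atan2(E, N) = atan2(+0.002963, +0.0005714) = 79.1° ≈ 079°.

079°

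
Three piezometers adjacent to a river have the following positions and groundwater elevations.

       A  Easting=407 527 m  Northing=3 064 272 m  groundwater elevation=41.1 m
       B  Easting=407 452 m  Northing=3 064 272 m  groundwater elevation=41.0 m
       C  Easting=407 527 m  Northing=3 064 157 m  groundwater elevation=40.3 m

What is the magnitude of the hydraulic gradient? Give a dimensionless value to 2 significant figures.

0.0071

∂h/∂x = (41.0 − 41.1) / (407452 − 407527) = +0.001333
∂h/∂y = (40.3 − 41.1) / (3064157 − 3064272) = +0.006957
|∇h| = √(0.001333² + 0.006957²) = 0.007084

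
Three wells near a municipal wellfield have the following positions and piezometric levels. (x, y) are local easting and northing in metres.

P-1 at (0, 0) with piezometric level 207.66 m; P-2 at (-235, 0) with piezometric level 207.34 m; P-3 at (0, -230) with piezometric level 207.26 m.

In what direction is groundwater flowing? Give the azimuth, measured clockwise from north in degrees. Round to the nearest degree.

∂h/∂x = (207.34 − 207.66) / (-235 − 0) = +0.001362
∂h/∂y = (207.26 − 207.66) / (-230 − 0) = +0.001739
Flow direction (−∇h) has components (-0.001362 E, -0.001739 N).
Azimuth = atan2(E, N) = atan2(-0.001362, -0.001739) = 218.1° ≈ 218°.

218°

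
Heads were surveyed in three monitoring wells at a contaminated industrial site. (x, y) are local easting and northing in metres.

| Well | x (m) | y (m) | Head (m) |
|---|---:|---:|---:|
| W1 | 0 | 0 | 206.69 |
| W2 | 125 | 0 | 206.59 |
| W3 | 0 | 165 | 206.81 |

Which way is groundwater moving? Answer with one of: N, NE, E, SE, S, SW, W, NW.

SE

∂h/∂x = (206.59 − 206.69) / (125 − 0) = -0.0008000
∂h/∂y = (206.81 − 206.69) / (165 − 0) = +0.0007273
Flow = −∇h = (+0.0008000 east, -0.0007273 north), which points southeast.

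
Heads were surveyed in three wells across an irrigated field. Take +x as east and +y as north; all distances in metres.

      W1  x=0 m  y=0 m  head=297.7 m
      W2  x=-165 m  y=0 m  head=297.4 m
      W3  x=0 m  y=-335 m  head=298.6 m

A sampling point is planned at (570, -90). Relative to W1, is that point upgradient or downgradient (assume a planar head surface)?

∂h/∂x = (297.4 − 297.7) / (-165 − 0) = +0.001818
∂h/∂y = (298.6 − 297.7) / (-335 − 0) = -0.002687
Head at (570, -90) = 297.7 + (+0.001818)·(570) + (-0.002687)·(-90) = 298.98 m.
That is higher than the 297.7 m at W1, so the point is upgradient.

upgradient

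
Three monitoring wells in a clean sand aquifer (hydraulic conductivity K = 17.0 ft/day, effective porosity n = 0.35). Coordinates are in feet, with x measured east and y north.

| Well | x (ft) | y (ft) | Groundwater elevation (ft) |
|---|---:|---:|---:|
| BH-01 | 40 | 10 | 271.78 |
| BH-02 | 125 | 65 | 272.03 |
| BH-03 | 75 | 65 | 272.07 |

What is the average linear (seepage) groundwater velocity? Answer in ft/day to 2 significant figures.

0.28 ft/day

Differences from BH-01: to BH-02 (Δx, Δy, Δh) = (85, 55, +0.25); to BH-03 = (35, 55, +0.29).
Determinant of the coordinate differences = 85·55 − 35·55 = 2750.
∂h/∂x = [(+0.25)·55 − (+0.29)·55] / 2750 = -0.0008000
∂h/∂y = [85·(+0.29) − 35·(+0.25)] / 2750 = +0.005782
|∇h| = √(-0.0008000² + 0.005782²) = 0.005837
Seepage velocity v = K·i/n = 17.0 × 0.005837 / 0.35 = 0.2835 ft/day.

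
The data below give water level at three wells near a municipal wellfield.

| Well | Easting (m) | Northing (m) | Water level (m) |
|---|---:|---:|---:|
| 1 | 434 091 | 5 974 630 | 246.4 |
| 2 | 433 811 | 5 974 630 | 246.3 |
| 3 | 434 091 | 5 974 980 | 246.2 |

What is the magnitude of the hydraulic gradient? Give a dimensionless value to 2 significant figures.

∂h/∂x = (246.3 − 246.4) / (433811 − 434091) = +0.0003571
∂h/∂y = (246.2 − 246.4) / (5974980 − 5974630) = -0.0005714
|∇h| = √(0.0003571² + -0.0005714²) = 0.0006738

0.00067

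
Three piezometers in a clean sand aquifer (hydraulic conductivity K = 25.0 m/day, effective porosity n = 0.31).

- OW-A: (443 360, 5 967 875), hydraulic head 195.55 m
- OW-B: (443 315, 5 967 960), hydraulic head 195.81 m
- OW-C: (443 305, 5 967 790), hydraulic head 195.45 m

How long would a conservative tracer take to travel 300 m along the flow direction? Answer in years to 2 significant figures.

3.7 years

Three-point gradient (reference OW-A): Δ to OW-B = (-45, 85, +0.26), Δ to OW-C = (-55, -85, -0.10).
∂h/∂x = -0.001600, ∂h/∂y = +0.002212 (det = 8500).
|∇h| = √(-0.001600² + 0.002212²) = 0.00273
Seepage velocity v = K·i/n = 25.0 × 0.00273 / 0.31 = 0.2202 m/day.
t = 300 / 0.2202 = 1362 days = 3.73 years.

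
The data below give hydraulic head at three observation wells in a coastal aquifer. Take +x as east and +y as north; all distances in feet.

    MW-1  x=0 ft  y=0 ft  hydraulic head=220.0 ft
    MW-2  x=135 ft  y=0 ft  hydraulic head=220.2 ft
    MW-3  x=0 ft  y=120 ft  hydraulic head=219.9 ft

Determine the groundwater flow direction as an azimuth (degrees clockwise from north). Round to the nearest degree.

299°

∂h/∂x = (220.2 − 220.0) / (135 − 0) = +0.001481
∂h/∂y = (219.9 − 220.0) / (120 − 0) = -0.0008333
Flow direction (−∇h) has components (-0.001481 E, +0.0008333 N).
Azimuth = atan2(E, N) = atan2(-0.001481, +0.0008333) = 299.4° ≈ 299°.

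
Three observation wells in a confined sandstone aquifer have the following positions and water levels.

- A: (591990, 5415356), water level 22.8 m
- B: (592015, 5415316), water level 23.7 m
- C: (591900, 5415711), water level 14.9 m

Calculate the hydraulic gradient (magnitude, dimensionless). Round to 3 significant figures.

Differences from A: to B (Δx, Δy, Δh) = (25, -40, +0.9); to C = (-90, 355, -7.9).
Solve a·Δx + b·Δy = Δh: det = 25·355 − (-90)·(-40) = 5275.
∂h/∂x = [(+0.9)·355 − (-7.9)·(-40)] / 5275 = +0.0006635
∂h/∂y = [25·(-7.9) − (-90)·(+0.9)] / 5275 = -0.02209
|∇h| = √(0.0006635² + -0.02209²) = 0.0221

0.0221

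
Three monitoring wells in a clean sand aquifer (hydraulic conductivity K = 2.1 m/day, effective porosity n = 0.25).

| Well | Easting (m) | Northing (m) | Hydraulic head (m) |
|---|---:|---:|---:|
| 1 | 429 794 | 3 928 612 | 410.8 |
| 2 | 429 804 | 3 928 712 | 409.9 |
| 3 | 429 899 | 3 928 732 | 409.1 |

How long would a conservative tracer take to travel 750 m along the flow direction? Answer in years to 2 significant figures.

23 years

Three-point gradient (reference 1): Δ to 2 = (10, 100, -0.9), Δ to 3 = (105, 120, -1.7).
∂h/∂x = -0.006667, ∂h/∂y = -0.008333 (det = -9300).
|∇h| = √(-0.006667² + -0.008333²) = 0.01067
Seepage velocity v = K·i/n = 2.1 × 0.01067 / 0.25 = 0.08963 m/day.
t = 750 / 0.08963 = 8368 days = 22.9 years.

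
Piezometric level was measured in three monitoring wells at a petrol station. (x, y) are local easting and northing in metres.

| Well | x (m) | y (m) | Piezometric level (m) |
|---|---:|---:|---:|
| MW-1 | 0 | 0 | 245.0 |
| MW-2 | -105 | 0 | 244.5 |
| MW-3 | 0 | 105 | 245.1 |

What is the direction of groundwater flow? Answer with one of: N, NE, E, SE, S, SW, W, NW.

W

∂h/∂x = (244.5 − 245.0) / (-105 − 0) = +0.004762
∂h/∂y = (245.1 − 245.0) / (105 − 0) = +0.0009524
Flow = −∇h = (-0.004762 east, -0.0009524 north), which points west.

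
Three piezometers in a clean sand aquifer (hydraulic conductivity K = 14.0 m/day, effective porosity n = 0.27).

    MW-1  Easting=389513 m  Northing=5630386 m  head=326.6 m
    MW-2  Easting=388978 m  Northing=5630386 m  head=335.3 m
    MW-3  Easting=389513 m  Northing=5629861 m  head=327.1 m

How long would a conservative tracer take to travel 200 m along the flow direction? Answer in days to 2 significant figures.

240 days

∂h/∂x = (335.3 − 326.6) / (388978 − 389513) = -0.01626
∂h/∂y = (327.1 − 326.6) / (5629861 − 5630386) = -0.0009524
|∇h| = √(-0.01626² + -0.0009524²) = 0.01629
Seepage velocity v = K·i/n = 14.0 × 0.01629 / 0.27 = 0.8447 m/day.
t = 200 / 0.8447 = 236.8 days.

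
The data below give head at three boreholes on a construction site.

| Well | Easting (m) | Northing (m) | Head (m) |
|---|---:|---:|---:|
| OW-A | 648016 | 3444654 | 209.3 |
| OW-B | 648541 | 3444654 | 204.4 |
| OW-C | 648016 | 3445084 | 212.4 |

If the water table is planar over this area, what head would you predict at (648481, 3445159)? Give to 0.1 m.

∂h/∂x = (204.4 − 209.3) / (648541 − 648016) = -0.009333
∂h/∂y = (212.4 − 209.3) / (3445084 − 3444654) = +0.007209
h(648481, 3445159) = 209.3 + (-0.009333)·(465) + (+0.007209)·(505) = 209.3 -4.340 +3.641 = 208.601 m.

208.6 m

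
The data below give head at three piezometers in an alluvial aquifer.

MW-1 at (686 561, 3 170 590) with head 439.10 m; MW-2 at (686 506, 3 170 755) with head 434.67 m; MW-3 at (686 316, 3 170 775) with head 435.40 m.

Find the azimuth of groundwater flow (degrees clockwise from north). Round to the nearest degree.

With h = a·x + b·y + c and MW-1 as origin, the differences give:
  (-55)·a + 165·b = -4.43
  (-245)·a + 185·b = -3.70
Eliminate b (×185 and ×165, subtract): 30250·a = -209.050 → a = ∂h/∂x = -0.006911
Back-substitute: b = ∂h/∂y = -0.02915.
Flow direction (−∇h) has components (+0.006911 E, +0.02915 N).
Azimuth = atan2(E, N) = atan2(+0.006911, +0.02915) = 13.3° ≈ 013°.

013°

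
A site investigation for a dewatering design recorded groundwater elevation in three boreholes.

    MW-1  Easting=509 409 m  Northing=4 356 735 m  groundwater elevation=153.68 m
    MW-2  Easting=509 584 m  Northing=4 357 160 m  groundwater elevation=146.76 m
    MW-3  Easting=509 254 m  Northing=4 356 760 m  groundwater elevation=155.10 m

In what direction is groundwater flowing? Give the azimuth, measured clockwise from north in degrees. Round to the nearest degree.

043°

Differences from MW-1: to MW-2 (Δx, Δy, Δh) = (175, 425, -6.92); to MW-3 = (-155, 25, +1.42).
Solve a·Δx + b·Δy = Δh: det = 175·25 − (-155)·425 = 70250.
∂h/∂x = [(-6.92)·25 − (+1.42)·425] / 70250 = -0.01105
∂h/∂y = [175·(+1.42) − (-155)·(-6.92)] / 70250 = -0.01173
Flow direction (−∇h) has components (+0.01105 E, +0.01173 N).
Azimuth = atan2(E, N) = atan2(+0.01105, +0.01173) = 43.3° ≈ 043°.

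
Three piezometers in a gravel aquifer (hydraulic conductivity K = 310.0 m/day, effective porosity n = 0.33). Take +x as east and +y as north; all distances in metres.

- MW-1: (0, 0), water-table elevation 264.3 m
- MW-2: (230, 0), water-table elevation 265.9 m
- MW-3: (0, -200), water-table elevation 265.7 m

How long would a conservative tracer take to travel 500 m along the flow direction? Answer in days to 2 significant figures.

∂h/∂x = (265.9 − 264.3) / (230 − 0) = +0.006957
∂h/∂y = (265.7 − 264.3) / (-200 − 0) = -0.007000
|∇h| = √(0.006957² + -0.007000²) = 0.009869
Seepage velocity v = K·i/n = 310.0 × 0.009869 / 0.33 = 9.271 m/day.
t = 500 / 9.271 = 53.93 days.

54 days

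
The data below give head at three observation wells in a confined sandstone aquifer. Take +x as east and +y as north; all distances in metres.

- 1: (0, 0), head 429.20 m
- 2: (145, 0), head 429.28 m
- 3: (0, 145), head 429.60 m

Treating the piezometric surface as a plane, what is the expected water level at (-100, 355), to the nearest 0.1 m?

∂h/∂x = (429.28 − 429.20) / (145 − 0) = +0.0005517
∂h/∂y = (429.60 − 429.20) / (145 − 0) = +0.002759
h(-100, 355) = 429.20 + (+0.0005517)·(-100) + (+0.002759)·(355) = 429.20 -0.055 +0.979 = 430.124 m.

430.1 m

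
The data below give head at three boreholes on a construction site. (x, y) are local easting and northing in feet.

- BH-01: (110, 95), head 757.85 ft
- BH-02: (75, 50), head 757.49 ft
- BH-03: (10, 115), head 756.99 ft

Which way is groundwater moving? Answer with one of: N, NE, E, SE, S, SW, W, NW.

W

Three-point gradient (reference BH-01): Δ to BH-02 = (-35, -45, -0.36), Δ to BH-03 = (-100, 20, -0.86).
∂h/∂x = +0.008827, ∂h/∂y = +0.001135 (det = -5200).
Flow = −∇h = (-0.008827 east, -0.001135 north), which points west.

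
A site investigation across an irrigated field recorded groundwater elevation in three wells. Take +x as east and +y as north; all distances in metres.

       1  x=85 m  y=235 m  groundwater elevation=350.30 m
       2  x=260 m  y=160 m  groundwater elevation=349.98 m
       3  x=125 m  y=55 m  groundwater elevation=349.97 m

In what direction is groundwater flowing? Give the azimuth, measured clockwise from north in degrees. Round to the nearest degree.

Three-point gradient (reference 1): Δ to 2 = (175, -75, -0.32), Δ to 3 = (40, -180, -0.33).
∂h/∂x = -0.001153, ∂h/∂y = +0.001577 (det = -28500).
Flow direction (−∇h) has components (+0.001153 E, -0.001577 N).
Azimuth = atan2(E, N) = atan2(+0.001153, -0.001577) = 143.8° ≈ 144°.

144°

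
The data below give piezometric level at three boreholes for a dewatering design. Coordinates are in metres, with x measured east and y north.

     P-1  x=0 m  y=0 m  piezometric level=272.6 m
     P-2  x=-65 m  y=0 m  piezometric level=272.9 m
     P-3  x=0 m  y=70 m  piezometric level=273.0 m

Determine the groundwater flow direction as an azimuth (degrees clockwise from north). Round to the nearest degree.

141°

∂h/∂x = (272.9 − 272.6) / (-65 − 0) = -0.004615
∂h/∂y = (273.0 − 272.6) / (70 − 0) = +0.005714
Flow direction (−∇h) has components (+0.004615 E, -0.005714 N).
Azimuth = atan2(E, N) = atan2(+0.004615, -0.005714) = 141.1° ≈ 141°.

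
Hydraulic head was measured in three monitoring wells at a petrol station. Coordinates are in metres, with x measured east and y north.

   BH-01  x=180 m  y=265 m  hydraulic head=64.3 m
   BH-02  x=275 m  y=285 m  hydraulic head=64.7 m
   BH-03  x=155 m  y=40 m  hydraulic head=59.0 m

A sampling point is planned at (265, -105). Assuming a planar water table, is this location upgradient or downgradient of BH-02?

downgradient

Taking BH-01 as reference: BH-02−BH-01 = (95, 20, +0.4); BH-03−BH-01 = (-25, -225, -5.3).
Determinant of the coordinate differences = 95·(-225) − (-25)·20 = -20875.
∂h/∂x = [(+0.4)·(-225) − (-5.3)·20] / -20875 = -0.0007665
∂h/∂y = [95·(-5.3) − (-25)·(+0.4)] / -20875 = +0.02364
Head at (265, -105) = 64.3 + (-0.0007665)·(85) + (+0.02364)·(-370) = 55.49 m.
That is lower than the 64.7 m at BH-02, so the point is downgradient.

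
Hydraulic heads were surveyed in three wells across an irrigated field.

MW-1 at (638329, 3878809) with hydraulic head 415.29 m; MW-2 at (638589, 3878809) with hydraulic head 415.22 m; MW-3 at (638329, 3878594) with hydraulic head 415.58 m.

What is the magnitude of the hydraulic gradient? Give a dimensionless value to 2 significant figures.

∂h/∂x = (415.22 − 415.29) / (638589 − 638329) = -0.0002692
∂h/∂y = (415.58 − 415.29) / (3878594 − 3878809) = -0.001349
|∇h| = √(-0.0002692² + -0.001349²) = 0.001376

0.0014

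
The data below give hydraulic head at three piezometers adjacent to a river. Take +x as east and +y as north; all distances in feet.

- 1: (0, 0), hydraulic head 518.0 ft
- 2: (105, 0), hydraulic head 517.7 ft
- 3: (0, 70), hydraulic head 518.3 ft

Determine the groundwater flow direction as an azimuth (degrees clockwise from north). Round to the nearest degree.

∂h/∂x = (517.7 − 518.0) / (105 − 0) = -0.002857
∂h/∂y = (518.3 − 518.0) / (70 − 0) = +0.004286
Flow direction (−∇h) has components (+0.002857 E, -0.004286 N).
Azimuth = atan2(E, N) = atan2(+0.002857, -0.004286) = 146.3° ≈ 146°.

146°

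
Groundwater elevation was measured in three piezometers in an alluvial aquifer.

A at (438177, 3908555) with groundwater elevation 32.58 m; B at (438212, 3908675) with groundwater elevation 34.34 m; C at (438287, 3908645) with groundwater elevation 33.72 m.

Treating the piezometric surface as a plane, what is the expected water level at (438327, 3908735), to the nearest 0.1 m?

Three-point gradient (reference A): Δ to B = (35, 120, +1.76), Δ to C = (110, 90, +1.14).
∂h/∂x = -0.002149, ∂h/∂y = +0.01529 (det = -10050).
h(438327, 3908735) = 32.58 + (-0.002149)·(150) + (+0.01529)·(180) = 32.58 -0.322 +2.753 = 35.010 m.

35.0 m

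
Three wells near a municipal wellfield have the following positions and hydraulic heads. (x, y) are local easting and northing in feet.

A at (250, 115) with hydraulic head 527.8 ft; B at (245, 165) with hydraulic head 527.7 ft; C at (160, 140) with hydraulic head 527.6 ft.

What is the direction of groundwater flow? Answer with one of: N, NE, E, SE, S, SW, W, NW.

NW

Taking A as reference: B−A = (-5, 50, -0.1); C−A = (-90, 25, -0.2).
Solve a·Δx + b·Δy = Δh: det = (-5)·25 − (-90)·50 = 4375.
∂h/∂x = [(-0.1)·25 − (-0.2)·50] / 4375 = +0.001714
∂h/∂y = [(-5)·(-0.2) − (-90)·(-0.1)] / 4375 = -0.001829
Flow = −∇h = (-0.001714 east, +0.001829 north), which points northwest.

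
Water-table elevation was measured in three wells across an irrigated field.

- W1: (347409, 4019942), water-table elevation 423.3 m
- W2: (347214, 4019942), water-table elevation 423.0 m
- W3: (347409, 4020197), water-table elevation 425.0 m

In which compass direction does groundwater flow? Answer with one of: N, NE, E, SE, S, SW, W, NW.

S

∂h/∂x = (423.0 − 423.3) / (347214 − 347409) = +0.001538
∂h/∂y = (425.0 − 423.3) / (4020197 − 4019942) = +0.006667
Flow = −∇h = (-0.001538 east, -0.006667 north), which points south.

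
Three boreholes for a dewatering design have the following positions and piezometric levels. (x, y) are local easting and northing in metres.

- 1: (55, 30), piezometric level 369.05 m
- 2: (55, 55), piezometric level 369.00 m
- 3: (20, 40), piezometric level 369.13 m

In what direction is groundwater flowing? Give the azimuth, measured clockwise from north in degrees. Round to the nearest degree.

Differences from 1: to 2 (Δx, Δy, Δh) = (0, 25, -0.05); to 3 = (-35, 10, +0.08).
Determinant of the coordinate differences = 0·10 − (-35)·25 = 875.
∂h/∂x = [(-0.05)·10 − (+0.08)·25] / 875 = -0.002857
∂h/∂y = [0·(+0.08) − (-35)·(-0.05)] / 875 = -0.002000
Flow direction (−∇h) has components (+0.002857 E, +0.002000 N).
Azimuth = atan2(E, N) = atan2(+0.002857, +0.002000) = 55.0° ≈ 055°.

055°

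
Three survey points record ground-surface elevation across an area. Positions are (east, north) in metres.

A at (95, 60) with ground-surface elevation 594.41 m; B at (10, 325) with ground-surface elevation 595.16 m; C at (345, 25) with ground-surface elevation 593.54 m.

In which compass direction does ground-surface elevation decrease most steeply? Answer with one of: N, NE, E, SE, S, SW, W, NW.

Differences from A: to B (Δx, Δy, Δh) = (-85, 265, +0.75); to C = (250, -35, -0.87).
Solve a·Δx + b·Δy = Δz: det = (-85)·(-35) − 250·265 = -63275.
∂z/∂x = [(+0.75)·(-35) − (-0.87)·265] / -63275 = -0.003229
∂z/∂y = [(-85)·(-0.87) − 250·(+0.75)] / -63275 = +0.001795
Steepest decrease is along −∇f = (+0.003229 E, -0.001795 N) → southeast.

SE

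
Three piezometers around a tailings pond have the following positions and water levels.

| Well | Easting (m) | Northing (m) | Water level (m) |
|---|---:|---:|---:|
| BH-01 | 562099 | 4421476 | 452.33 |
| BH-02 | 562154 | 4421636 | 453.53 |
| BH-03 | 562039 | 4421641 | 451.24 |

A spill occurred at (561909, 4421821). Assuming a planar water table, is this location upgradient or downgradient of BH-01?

downgradient

Differences from BH-01: to BH-02 (Δx, Δy, Δh) = (55, 160, +1.20); to BH-03 = (-60, 165, -1.09).
Determinant of the coordinate differences = 55·165 − (-60)·160 = 18675.
∂h/∂x = [(+1.20)·165 − (-1.09)·160] / 18675 = +0.01994
∂h/∂y = [55·(-1.09) − (-60)·(+1.20)] / 18675 = +0.0006452
Head at (561909, 4421821) = 452.33 + (+0.01994)·(-190) + (+0.0006452)·(345) = 448.76 m.
That is lower than the 452.33 m at BH-01, so the point is downgradient.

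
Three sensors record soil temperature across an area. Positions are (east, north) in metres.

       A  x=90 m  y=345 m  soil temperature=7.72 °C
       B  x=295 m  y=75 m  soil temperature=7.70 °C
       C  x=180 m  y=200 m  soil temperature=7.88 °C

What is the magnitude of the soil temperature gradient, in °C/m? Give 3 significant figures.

0.0106 °C/m

Taking A as reference: B−A = (205, -270, -0.02); C−A = (90, -145, +0.16).
Solve a·Δx + b·Δy = ΔT: det = 205·(-145) − 90·(-270) = -5425.
∂T/∂x = [(-0.02)·(-145) − (+0.16)·(-270)] / -5425 = -0.008498
∂T/∂y = [205·(+0.16) − 90·(-0.02)] / -5425 = -0.006378
|∇f| = √(-0.008498² + -0.006378²) = 0.01063 °C/m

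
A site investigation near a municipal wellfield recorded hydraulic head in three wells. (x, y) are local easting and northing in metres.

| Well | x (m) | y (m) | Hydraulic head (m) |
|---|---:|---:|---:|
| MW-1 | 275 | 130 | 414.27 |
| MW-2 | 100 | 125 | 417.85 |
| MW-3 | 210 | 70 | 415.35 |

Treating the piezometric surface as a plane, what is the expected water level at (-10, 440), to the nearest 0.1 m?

Differences from MW-1: to MW-2 (Δx, Δy, Δh) = (-175, -5, +3.58); to MW-3 = (-65, -60, +1.08).
Determinant of the coordinate differences = (-175)·(-60) − (-65)·(-5) = 10175.
∂h/∂x = [(+3.58)·(-60) − (+1.08)·(-5)] / 10175 = -0.02058
∂h/∂y = [(-175)·(+1.08) − (-65)·(+3.58)] / 10175 = +0.004295
h(-10, 440) = 414.27 + (-0.02058)·(-285) + (+0.004295)·(310) = 414.27 +5.865 +1.331 = 421.467 m.

421.5 m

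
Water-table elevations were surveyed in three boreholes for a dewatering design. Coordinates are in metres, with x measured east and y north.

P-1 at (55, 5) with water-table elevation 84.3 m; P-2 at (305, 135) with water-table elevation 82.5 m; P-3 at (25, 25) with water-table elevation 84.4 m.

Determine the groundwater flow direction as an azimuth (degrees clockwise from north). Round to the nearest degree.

059°

Three-point gradient (reference P-1): Δ to P-2 = (250, 130, -1.8), Δ to P-3 = (-30, 20, +0.1).
∂h/∂x = -0.005506, ∂h/∂y = -0.003258 (det = 8900).
Flow direction (−∇h) has components (+0.005506 E, +0.003258 N).
Azimuth = atan2(E, N) = atan2(+0.005506, +0.003258) = 59.4° ≈ 059°.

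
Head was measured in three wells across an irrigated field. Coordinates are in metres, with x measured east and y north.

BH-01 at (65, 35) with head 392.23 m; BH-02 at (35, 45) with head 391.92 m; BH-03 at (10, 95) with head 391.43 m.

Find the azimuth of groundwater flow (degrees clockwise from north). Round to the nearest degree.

Differences from BH-01: to BH-02 (Δx, Δy, Δh) = (-30, 10, -0.31); to BH-03 = (-55, 60, -0.80).
Determinant of the coordinate differences = (-30)·60 − (-55)·10 = -1250.
∂h/∂x = [(-0.31)·60 − (-0.80)·10] / -1250 = +0.008480
∂h/∂y = [(-30)·(-0.80) − (-55)·(-0.31)] / -1250 = -0.005560
Flow direction (−∇h) has components (-0.008480 E, +0.005560 N).
Azimuth = atan2(E, N) = atan2(-0.008480, +0.005560) = 303.3° ≈ 303°.

303°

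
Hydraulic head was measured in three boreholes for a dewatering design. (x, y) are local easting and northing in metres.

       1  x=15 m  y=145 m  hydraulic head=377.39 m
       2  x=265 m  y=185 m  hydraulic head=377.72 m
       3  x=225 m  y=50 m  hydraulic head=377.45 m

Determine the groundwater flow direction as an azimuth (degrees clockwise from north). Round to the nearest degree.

212°

Taking 1 as reference: 2−1 = (250, 40, +0.33); 3−1 = (210, -95, +0.06).
Solve a·Δx + b·Δy = Δh: det = 250·(-95) − 210·40 = -32150.
∂h/∂x = [(+0.33)·(-95) − (+0.06)·40] / -32150 = +0.001050
∂h/∂y = [250·(+0.06) − 210·(+0.33)] / -32150 = +0.001689
Flow direction (−∇h) has components (-0.001050 E, -0.001689 N).
Azimuth = atan2(E, N) = atan2(-0.001050, -0.001689) = 211.9° ≈ 212°.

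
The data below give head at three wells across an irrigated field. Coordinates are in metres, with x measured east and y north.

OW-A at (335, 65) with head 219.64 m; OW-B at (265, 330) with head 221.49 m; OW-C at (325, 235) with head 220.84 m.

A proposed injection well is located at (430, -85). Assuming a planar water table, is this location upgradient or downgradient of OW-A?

Three-point gradient (reference OW-A): Δ to OW-B = (-70, 265, +1.85), Δ to OW-C = (-10, 170, +1.20).
∂h/∂x = +0.0003784, ∂h/∂y = +0.007081 (det = -9250).
Head at (430, -85) = 219.64 + (+0.0003784)·(95) + (+0.007081)·(-150) = 218.61 m.
That is lower than the 219.64 m at OW-A, so the point is downgradient.

downgradient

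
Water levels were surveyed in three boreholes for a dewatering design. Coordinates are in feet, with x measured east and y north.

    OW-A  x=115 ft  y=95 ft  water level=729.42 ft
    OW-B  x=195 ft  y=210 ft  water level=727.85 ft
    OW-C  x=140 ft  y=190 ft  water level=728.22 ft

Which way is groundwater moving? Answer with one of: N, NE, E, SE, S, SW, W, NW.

Differences from OW-A: to OW-B (Δx, Δy, Δh) = (80, 115, -1.57); to OW-C = (25, 95, -1.20).
Solve a·Δx + b·Δy = Δh: det = 80·95 − 25·115 = 4725.
∂h/∂x = [(-1.57)·95 − (-1.20)·115] / 4725 = -0.002360
∂h/∂y = [80·(-1.20) − 25·(-1.57)] / 4725 = -0.01201
Flow = −∇h = (+0.002360 east, +0.01201 north), which points north.

N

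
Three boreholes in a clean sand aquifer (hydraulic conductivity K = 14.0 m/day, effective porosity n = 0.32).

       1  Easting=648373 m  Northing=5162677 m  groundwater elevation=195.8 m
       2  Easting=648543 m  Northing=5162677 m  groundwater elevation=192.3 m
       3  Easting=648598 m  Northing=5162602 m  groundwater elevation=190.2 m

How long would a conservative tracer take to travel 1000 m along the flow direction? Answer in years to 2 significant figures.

2.6 years

Differences from 1: to 2 (Δx, Δy, Δh) = (170, 0, -3.5); to 3 = (225, -75, -5.6).
Determinant of the coordinate differences = 170·(-75) − 225·0 = -12750.
∂h/∂x = [(-3.5)·(-75) − (-5.6)·0] / -12750 = -0.02059
∂h/∂y = [170·(-5.6) − 225·(-3.5)] / -12750 = +0.01290
|∇h| = √(-0.02059² + 0.01290²) = 0.0243
Seepage velocity v = K·i/n = 14.0 × 0.0243 / 0.32 = 1.063 m/day.
t = 1000 / 1.063 = 940.7 days = 2.58 years.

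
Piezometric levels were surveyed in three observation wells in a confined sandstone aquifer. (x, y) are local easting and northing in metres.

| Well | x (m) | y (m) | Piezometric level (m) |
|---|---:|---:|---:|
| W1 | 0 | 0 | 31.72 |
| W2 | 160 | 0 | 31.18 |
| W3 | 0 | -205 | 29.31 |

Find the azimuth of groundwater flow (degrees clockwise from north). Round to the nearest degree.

∂h/∂x = (31.18 − 31.72) / (160 − 0) = -0.003375
∂h/∂y = (29.31 − 31.72) / (-205 − 0) = +0.01176
Flow direction (−∇h) has components (+0.003375 E, -0.01176 N).
Azimuth = atan2(E, N) = atan2(+0.003375, -0.01176) = 164.0° ≈ 164°.

164°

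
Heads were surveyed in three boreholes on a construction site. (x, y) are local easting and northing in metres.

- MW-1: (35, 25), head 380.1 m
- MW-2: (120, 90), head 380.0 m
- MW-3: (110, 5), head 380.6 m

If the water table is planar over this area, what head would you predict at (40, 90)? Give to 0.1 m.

379.6 m

Three-point gradient (reference MW-1): Δ to MW-2 = (85, 65, -0.1), Δ to MW-3 = (75, -20, +0.5).
∂h/∂x = +0.004639, ∂h/∂y = -0.007605 (det = -6575).
h(40, 90) = 380.1 + (+0.004639)·(5) + (-0.007605)·(65) = 380.1 +0.023 -0.494 = 379.629 m.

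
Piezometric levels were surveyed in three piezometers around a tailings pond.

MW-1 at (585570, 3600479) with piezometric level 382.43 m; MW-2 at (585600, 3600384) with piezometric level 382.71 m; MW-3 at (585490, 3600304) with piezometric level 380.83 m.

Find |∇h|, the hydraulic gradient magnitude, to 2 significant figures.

Taking MW-1 as reference: MW-2−MW-1 = (30, -95, +0.28); MW-3−MW-1 = (-80, -175, -1.60).
Determinant of the coordinate differences = 30·(-175) − (-80)·(-95) = -12850.
∂h/∂x = [(+0.28)·(-175) − (-1.60)·(-95)] / -12850 = +0.01564
∂h/∂y = [30·(-1.60) − (-80)·(+0.28)] / -12850 = +0.001992
|∇h| = √(0.01564² + 0.001992²) = 0.01577

0.016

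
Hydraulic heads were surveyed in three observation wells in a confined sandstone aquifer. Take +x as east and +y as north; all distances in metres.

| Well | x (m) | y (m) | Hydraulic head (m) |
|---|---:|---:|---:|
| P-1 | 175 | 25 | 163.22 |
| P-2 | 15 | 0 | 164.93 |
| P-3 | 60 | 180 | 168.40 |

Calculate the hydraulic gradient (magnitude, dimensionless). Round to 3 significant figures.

0.0269

Taking P-1 as reference: P-2−P-1 = (-160, -25, +1.71); P-3−P-1 = (-115, 155, +5.18).
Solve a·Δx + b·Δy = Δh: det = (-160)·155 − (-115)·(-25) = -27675.
∂h/∂x = [(+1.71)·155 − (+5.18)·(-25)] / -27675 = -0.01426
∂h/∂y = [(-160)·(+5.18) − (-115)·(+1.71)] / -27675 = +0.02284
|∇h| = √(-0.01426² + 0.02284²) = 0.02693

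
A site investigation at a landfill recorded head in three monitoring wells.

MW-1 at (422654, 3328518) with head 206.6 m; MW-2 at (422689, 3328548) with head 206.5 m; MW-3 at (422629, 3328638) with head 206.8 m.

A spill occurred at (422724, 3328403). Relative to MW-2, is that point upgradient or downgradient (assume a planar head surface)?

Taking MW-1 as reference: MW-2−MW-1 = (35, 30, -0.1); MW-3−MW-1 = (-25, 120, +0.2).
Determinant of the coordinate differences = 35·120 − (-25)·30 = 4950.
∂h/∂x = [(-0.1)·120 − (+0.2)·30] / 4950 = -0.003636
∂h/∂y = [35·(+0.2) − (-25)·(-0.1)] / 4950 = +0.0009091
Head at (422724, 3328403) = 206.6 + (-0.003636)·(70) + (+0.0009091)·(-115) = 206.24 m.
That is lower than the 206.5 m at MW-2, so the point is downgradient.

downgradient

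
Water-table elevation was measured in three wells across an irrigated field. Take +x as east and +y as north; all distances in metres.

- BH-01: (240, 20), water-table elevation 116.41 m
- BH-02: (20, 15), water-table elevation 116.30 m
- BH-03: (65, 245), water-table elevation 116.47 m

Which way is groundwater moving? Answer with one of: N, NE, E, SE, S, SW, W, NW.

Taking BH-01 as reference: BH-02−BH-01 = (-220, -5, -0.11); BH-03−BH-01 = (-175, 225, +0.06).
Solve a·Δx + b·Δy = Δh: det = (-220)·225 − (-175)·(-5) = -50375.
∂h/∂x = [(-0.11)·225 − (+0.06)·(-5)] / -50375 = +0.0004854
∂h/∂y = [(-220)·(+0.06) − (-175)·(-0.11)] / -50375 = +0.0006442
Flow = −∇h = (-0.0004854 east, -0.0006442 north), which points southwest.

SW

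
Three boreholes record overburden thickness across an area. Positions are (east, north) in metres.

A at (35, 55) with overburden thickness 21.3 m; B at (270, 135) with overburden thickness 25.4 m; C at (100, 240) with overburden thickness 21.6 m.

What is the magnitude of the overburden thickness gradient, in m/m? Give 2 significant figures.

With d = a·x + b·y + c and A as origin, the differences give:
  235·a + 80·b = +4.1
  65·a + 185·b = +0.3
Eliminate b (×185 and ×80, subtract): 38275·a = 734.50 → a = ∂d/∂x = +0.01919
Back-substitute: b = ∂d/∂y = -0.005121.
|∇f| = √(0.01919² + -0.005121²) = 0.01986 m/m

0.020 m/m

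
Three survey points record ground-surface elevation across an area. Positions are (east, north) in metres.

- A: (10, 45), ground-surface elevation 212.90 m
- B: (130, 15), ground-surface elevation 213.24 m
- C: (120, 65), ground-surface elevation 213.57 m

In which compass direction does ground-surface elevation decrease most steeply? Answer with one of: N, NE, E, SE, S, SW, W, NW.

With z = a·x + b·y + c and A as origin, the differences give:
  120·a + (-30)·b = +0.34
  110·a + 20·b = +0.67
Eliminate b (×20 and ×(-30), subtract): 5700·a = 26.900 → a = ∂z/∂x = +0.004719
Back-substitute: b = ∂z/∂y = +0.007544.
Steepest decrease is along −∇f = (-0.004719 E, -0.007544 N) → southwest.

SW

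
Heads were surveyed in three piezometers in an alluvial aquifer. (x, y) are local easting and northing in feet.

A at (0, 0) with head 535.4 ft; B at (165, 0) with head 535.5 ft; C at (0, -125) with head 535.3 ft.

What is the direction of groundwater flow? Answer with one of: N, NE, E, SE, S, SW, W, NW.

∂h/∂x = (535.5 − 535.4) / (165 − 0) = +0.0006061
∂h/∂y = (535.3 − 535.4) / (-125 − 0) = +0.0008000
Flow = −∇h = (-0.0006061 east, -0.0008000 north), which points southwest.

SW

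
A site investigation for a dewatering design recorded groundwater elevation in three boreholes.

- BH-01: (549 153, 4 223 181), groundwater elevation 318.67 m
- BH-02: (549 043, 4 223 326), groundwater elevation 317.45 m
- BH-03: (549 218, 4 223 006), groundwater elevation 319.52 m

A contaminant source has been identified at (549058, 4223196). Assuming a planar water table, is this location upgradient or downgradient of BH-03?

downgradient

With h = a·x + b·y + c and BH-01 as origin, the differences give:
  (-110)·a + 145·b = -1.22
  65·a + (-175)·b = +0.85
Eliminate b (×(-175) and ×145, subtract): 9825·a = 90.250 → a = ∂h/∂x = +0.009186
Back-substitute: b = ∂h/∂y = -0.001445.
Head at (549058, 4223196) = 318.67 + (+0.009186)·(-95) + (-0.001445)·(15) = 317.78 m.
That is lower than the 319.52 m at BH-03, so the point is downgradient.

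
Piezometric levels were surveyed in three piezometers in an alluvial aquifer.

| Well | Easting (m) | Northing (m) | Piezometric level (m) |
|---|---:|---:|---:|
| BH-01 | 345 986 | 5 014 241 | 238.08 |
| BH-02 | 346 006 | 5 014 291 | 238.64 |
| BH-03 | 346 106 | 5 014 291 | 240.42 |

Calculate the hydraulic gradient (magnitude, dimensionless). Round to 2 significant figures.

With h = a·x + b·y + c and BH-01 as origin, the differences give:
  20·a + 50·b = +0.56
  120·a + 50·b = +2.34
Eliminate b (×50 and ×50, subtract): -5000·a = -89.000 → a = ∂h/∂x = +0.01780
Back-substitute: b = ∂h/∂y = +0.004080.
|∇h| = √(0.01780² + 0.004080²) = 0.01826

0.018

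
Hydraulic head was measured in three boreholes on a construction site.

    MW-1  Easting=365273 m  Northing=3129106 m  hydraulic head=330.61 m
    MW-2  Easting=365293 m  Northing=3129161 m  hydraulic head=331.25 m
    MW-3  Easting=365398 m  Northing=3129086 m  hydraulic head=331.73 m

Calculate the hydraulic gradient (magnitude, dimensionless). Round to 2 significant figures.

Taking MW-1 as reference: MW-2−MW-1 = (20, 55, +0.64); MW-3−MW-1 = (125, -20, +1.12).
Determinant of the coordinate differences = 20·(-20) − 125·55 = -7275.
∂h/∂x = [(+0.64)·(-20) − (+1.12)·55] / -7275 = +0.01023
∂h/∂y = [20·(+1.12) − 125·(+0.64)] / -7275 = +0.007918
|∇h| = √(0.01023² + 0.007918²) = 0.01294

0.013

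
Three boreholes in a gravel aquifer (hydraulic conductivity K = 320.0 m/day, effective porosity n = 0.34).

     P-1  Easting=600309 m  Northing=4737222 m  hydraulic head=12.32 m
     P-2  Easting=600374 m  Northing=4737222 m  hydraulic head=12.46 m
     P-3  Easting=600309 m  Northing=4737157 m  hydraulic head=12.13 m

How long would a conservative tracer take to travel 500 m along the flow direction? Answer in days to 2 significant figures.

∂h/∂x = (12.46 − 12.32) / (600374 − 600309) = +0.002154
∂h/∂y = (12.13 − 12.32) / (4737157 − 4737222) = +0.002923
|∇h| = √(0.002154² + 0.002923²) = 0.003631
Seepage velocity v = K·i/n = 320.0 × 0.003631 / 0.34 = 3.417 m/day.
t = 500 / 3.417 = 146.3 days.

150 days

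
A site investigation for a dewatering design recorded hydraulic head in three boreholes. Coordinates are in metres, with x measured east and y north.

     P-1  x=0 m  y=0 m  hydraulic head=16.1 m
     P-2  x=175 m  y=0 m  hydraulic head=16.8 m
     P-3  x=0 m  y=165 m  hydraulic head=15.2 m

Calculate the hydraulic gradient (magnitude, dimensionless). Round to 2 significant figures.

0.0068

∂h/∂x = (16.8 − 16.1) / (175 − 0) = +0.004000
∂h/∂y = (15.2 − 16.1) / (165 − 0) = -0.005455
|∇h| = √(0.004000² + -0.005455²) = 0.006764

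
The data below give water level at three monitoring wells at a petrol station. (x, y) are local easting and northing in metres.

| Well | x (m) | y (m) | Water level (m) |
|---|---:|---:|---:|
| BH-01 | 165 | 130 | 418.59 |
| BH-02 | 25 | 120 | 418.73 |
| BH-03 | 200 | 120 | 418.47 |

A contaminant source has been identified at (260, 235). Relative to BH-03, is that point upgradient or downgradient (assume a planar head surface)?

upgradient

Taking BH-01 as reference: BH-02−BH-01 = (-140, -10, +0.14); BH-03−BH-01 = (35, -10, -0.12).
Determinant of the coordinate differences = (-140)·(-10) − 35·(-10) = 1750.
∂h/∂x = [(+0.14)·(-10) − (-0.12)·(-10)] / 1750 = -0.001486
∂h/∂y = [(-140)·(-0.12) − 35·(+0.14)] / 1750 = +0.006800
Head at (260, 235) = 418.59 + (-0.001486)·(95) + (+0.006800)·(105) = 419.16 m.
That is higher than the 418.47 m at BH-03, so the point is upgradient.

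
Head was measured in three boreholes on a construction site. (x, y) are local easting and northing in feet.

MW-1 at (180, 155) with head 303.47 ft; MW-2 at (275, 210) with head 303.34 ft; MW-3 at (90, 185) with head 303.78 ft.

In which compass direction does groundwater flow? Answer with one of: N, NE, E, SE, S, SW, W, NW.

SE

Taking MW-1 as reference: MW-2−MW-1 = (95, 55, -0.13); MW-3−MW-1 = (-90, 30, +0.31).
Solve a·Δx + b·Δy = Δh: det = 95·30 − (-90)·55 = 7800.
∂h/∂x = [(-0.13)·30 − (+0.31)·55] / 7800 = -0.002686
∂h/∂y = [95·(+0.31) − (-90)·(-0.13)] / 7800 = +0.002276
Flow = −∇h = (+0.002686 east, -0.002276 north), which points southeast.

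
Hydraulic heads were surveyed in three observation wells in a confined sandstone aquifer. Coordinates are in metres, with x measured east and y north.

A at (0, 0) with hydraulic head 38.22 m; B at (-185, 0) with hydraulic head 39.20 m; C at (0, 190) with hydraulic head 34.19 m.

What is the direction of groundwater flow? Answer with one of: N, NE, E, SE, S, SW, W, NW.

N

∂h/∂x = (39.20 − 38.22) / (-185 − 0) = -0.005297
∂h/∂y = (34.19 − 38.22) / (190 − 0) = -0.02121
Flow = −∇h = (+0.005297 east, +0.02121 north), which points north.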